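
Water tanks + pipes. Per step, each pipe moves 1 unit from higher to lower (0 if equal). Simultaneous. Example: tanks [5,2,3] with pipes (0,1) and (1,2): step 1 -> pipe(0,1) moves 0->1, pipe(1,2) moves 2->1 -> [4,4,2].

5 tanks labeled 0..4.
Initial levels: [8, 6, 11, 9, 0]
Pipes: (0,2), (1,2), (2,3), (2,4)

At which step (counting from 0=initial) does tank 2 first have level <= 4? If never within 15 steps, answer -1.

Answer: 7

Derivation:
Step 1: flows [2->0,2->1,2->3,2->4] -> levels [9 7 7 10 1]
Step 2: flows [0->2,1=2,3->2,2->4] -> levels [8 7 8 9 2]
Step 3: flows [0=2,2->1,3->2,2->4] -> levels [8 8 7 8 3]
Step 4: flows [0->2,1->2,3->2,2->4] -> levels [7 7 9 7 4]
Step 5: flows [2->0,2->1,2->3,2->4] -> levels [8 8 5 8 5]
Step 6: flows [0->2,1->2,3->2,2=4] -> levels [7 7 8 7 5]
Step 7: flows [2->0,2->1,2->3,2->4] -> levels [8 8 4 8 6]
Tank 2 first reaches <=4 at step 7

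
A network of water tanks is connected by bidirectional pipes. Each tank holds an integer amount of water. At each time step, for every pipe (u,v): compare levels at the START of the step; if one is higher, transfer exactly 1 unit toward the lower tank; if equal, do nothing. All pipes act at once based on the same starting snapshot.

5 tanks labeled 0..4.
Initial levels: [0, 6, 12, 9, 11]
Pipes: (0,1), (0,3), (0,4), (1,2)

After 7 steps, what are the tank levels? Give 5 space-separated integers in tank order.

Step 1: flows [1->0,3->0,4->0,2->1] -> levels [3 6 11 8 10]
Step 2: flows [1->0,3->0,4->0,2->1] -> levels [6 6 10 7 9]
Step 3: flows [0=1,3->0,4->0,2->1] -> levels [8 7 9 6 8]
Step 4: flows [0->1,0->3,0=4,2->1] -> levels [6 9 8 7 8]
Step 5: flows [1->0,3->0,4->0,1->2] -> levels [9 7 9 6 7]
Step 6: flows [0->1,0->3,0->4,2->1] -> levels [6 9 8 7 8]
  -> period-2 cycle: step 6 state = step 4 state
  -> state at step 7: (7-4) mod 2 = 1, same as step 5 -> [9 7 9 6 7]

Answer: 9 7 9 6 7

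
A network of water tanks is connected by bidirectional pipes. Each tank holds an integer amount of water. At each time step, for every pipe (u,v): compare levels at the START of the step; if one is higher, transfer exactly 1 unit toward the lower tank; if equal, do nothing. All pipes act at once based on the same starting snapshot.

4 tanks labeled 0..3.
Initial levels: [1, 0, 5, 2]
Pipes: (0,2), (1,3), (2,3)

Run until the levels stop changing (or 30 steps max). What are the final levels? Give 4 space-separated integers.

Answer: 3 1 1 3

Derivation:
Step 1: flows [2->0,3->1,2->3] -> levels [2 1 3 2]
Step 2: flows [2->0,3->1,2->3] -> levels [3 2 1 2]
Step 3: flows [0->2,1=3,3->2] -> levels [2 2 3 1]
Step 4: flows [2->0,1->3,2->3] -> levels [3 1 1 3]
Step 5: flows [0->2,3->1,3->2] -> levels [2 2 3 1]
  -> period-2 cycle: step 5 state = step 3 state; never stabilizes
  -> state at step 30: (30-3) mod 2 = 1, same as step 4 -> [3 1 1 3]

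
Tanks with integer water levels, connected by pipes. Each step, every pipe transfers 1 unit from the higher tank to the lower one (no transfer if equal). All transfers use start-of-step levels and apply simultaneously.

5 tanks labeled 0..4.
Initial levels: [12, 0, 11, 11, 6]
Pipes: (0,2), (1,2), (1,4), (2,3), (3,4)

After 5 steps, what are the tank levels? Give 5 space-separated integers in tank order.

Answer: 9 8 8 7 8

Derivation:
Step 1: flows [0->2,2->1,4->1,2=3,3->4] -> levels [11 2 11 10 6]
Step 2: flows [0=2,2->1,4->1,2->3,3->4] -> levels [11 4 9 10 6]
Step 3: flows [0->2,2->1,4->1,3->2,3->4] -> levels [10 6 10 8 6]
Step 4: flows [0=2,2->1,1=4,2->3,3->4] -> levels [10 7 8 8 7]
Step 5: flows [0->2,2->1,1=4,2=3,3->4] -> levels [9 8 8 7 8]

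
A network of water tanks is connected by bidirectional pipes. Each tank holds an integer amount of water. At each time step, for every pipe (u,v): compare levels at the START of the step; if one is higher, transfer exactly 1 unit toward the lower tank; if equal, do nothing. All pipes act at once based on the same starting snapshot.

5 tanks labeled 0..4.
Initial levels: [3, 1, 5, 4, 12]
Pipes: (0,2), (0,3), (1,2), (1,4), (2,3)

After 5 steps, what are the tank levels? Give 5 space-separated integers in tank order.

Answer: 5 6 3 4 7

Derivation:
Step 1: flows [2->0,3->0,2->1,4->1,2->3] -> levels [5 3 2 4 11]
Step 2: flows [0->2,0->3,1->2,4->1,3->2] -> levels [3 3 5 4 10]
Step 3: flows [2->0,3->0,2->1,4->1,2->3] -> levels [5 5 2 4 9]
Step 4: flows [0->2,0->3,1->2,4->1,3->2] -> levels [3 5 5 4 8]
Step 5: flows [2->0,3->0,1=2,4->1,2->3] -> levels [5 6 3 4 7]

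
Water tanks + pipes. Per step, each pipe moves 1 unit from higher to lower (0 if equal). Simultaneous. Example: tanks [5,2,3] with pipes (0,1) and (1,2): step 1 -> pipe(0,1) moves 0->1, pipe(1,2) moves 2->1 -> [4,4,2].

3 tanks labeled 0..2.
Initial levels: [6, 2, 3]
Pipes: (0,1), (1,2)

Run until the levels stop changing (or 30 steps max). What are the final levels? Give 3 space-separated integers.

Step 1: flows [0->1,2->1] -> levels [5 4 2]
Step 2: flows [0->1,1->2] -> levels [4 4 3]
Step 3: flows [0=1,1->2] -> levels [4 3 4]
Step 4: flows [0->1,2->1] -> levels [3 5 3]
Step 5: flows [1->0,1->2] -> levels [4 3 4]
  -> period-2 cycle: step 5 state = step 3 state; never stabilizes
  -> state at step 30: (30-3) mod 2 = 1, same as step 4 -> [3 5 3]

Answer: 3 5 3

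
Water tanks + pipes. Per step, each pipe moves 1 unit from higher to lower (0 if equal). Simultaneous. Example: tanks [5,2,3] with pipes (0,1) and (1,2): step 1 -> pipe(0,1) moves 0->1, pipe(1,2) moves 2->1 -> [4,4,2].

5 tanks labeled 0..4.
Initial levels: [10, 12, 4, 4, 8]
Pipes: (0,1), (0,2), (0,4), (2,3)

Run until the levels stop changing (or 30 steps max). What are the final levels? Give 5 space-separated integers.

Answer: 6 9 8 6 9

Derivation:
Step 1: flows [1->0,0->2,0->4,2=3] -> levels [9 11 5 4 9]
Step 2: flows [1->0,0->2,0=4,2->3] -> levels [9 10 5 5 9]
Step 3: flows [1->0,0->2,0=4,2=3] -> levels [9 9 6 5 9]
Step 4: flows [0=1,0->2,0=4,2->3] -> levels [8 9 6 6 9]
Step 5: flows [1->0,0->2,4->0,2=3] -> levels [9 8 7 6 8]
Step 6: flows [0->1,0->2,0->4,2->3] -> levels [6 9 7 7 9]
Step 7: flows [1->0,2->0,4->0,2=3] -> levels [9 8 6 7 8]
Step 8: flows [0->1,0->2,0->4,3->2] -> levels [6 9 8 6 9]
Step 9: flows [1->0,2->0,4->0,2->3] -> levels [9 8 6 7 8]
  -> period-2 cycle: step 9 state = step 7 state; never stabilizes
  -> state at step 30: (30-7) mod 2 = 1, same as step 8 -> [6 9 8 6 9]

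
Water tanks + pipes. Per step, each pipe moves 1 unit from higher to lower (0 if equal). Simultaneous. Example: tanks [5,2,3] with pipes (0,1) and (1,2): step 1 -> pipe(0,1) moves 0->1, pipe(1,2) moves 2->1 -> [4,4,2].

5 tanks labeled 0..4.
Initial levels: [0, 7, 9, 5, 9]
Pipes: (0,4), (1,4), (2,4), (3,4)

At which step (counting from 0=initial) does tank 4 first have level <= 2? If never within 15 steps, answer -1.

Step 1: flows [4->0,4->1,2=4,4->3] -> levels [1 8 9 6 6]
Step 2: flows [4->0,1->4,2->4,3=4] -> levels [2 7 8 6 7]
Step 3: flows [4->0,1=4,2->4,4->3] -> levels [3 7 7 7 6]
Step 4: flows [4->0,1->4,2->4,3->4] -> levels [4 6 6 6 8]
Step 5: flows [4->0,4->1,4->2,4->3] -> levels [5 7 7 7 4]
Step 6: flows [0->4,1->4,2->4,3->4] -> levels [4 6 6 6 8]
  -> period-2 cycle (repeats step 4); tank 4 never drops to <=2
Tank 4 never reaches <=2 within 15 steps

Answer: -1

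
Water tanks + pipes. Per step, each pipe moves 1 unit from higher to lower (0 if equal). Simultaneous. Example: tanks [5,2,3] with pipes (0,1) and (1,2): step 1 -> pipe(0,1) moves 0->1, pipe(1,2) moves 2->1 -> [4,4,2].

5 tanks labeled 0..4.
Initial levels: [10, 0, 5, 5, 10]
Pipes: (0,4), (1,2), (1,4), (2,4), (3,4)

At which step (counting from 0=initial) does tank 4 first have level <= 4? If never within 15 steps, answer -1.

Step 1: flows [0=4,2->1,4->1,4->2,4->3] -> levels [10 2 5 6 7]
Step 2: flows [0->4,2->1,4->1,4->2,4->3] -> levels [9 4 5 7 5]
Step 3: flows [0->4,2->1,4->1,2=4,3->4] -> levels [8 6 4 6 6]
Step 4: flows [0->4,1->2,1=4,4->2,3=4] -> levels [7 5 6 6 6]
Step 5: flows [0->4,2->1,4->1,2=4,3=4] -> levels [6 7 5 6 6]
Step 6: flows [0=4,1->2,1->4,4->2,3=4] -> levels [6 5 7 6 6]
Step 7: flows [0=4,2->1,4->1,2->4,3=4] -> levels [6 7 5 6 6]
  -> period-2 cycle (repeats step 5); tank 4 never drops to <=4
Tank 4 never reaches <=4 within 15 steps

Answer: -1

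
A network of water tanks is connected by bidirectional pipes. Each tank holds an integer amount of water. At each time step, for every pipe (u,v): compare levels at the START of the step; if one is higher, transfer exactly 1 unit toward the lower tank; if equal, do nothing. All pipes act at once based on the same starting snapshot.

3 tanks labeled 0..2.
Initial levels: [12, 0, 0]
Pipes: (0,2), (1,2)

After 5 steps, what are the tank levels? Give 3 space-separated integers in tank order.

Step 1: flows [0->2,1=2] -> levels [11 0 1]
Step 2: flows [0->2,2->1] -> levels [10 1 1]
Step 3: flows [0->2,1=2] -> levels [9 1 2]
Step 4: flows [0->2,2->1] -> levels [8 2 2]
Step 5: flows [0->2,1=2] -> levels [7 2 3]

Answer: 7 2 3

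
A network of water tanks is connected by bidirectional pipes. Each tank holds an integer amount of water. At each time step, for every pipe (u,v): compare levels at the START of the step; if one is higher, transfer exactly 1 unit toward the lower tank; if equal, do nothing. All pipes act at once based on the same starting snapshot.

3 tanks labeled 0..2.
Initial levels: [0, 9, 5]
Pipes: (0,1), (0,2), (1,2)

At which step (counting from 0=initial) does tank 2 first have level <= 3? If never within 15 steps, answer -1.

Answer: -1

Derivation:
Step 1: flows [1->0,2->0,1->2] -> levels [2 7 5]
Step 2: flows [1->0,2->0,1->2] -> levels [4 5 5]
Step 3: flows [1->0,2->0,1=2] -> levels [6 4 4]
Step 4: flows [0->1,0->2,1=2] -> levels [4 5 5]
  -> period-2 cycle (repeats step 2); tank 2 never drops to <=3
Tank 2 never reaches <=3 within 15 steps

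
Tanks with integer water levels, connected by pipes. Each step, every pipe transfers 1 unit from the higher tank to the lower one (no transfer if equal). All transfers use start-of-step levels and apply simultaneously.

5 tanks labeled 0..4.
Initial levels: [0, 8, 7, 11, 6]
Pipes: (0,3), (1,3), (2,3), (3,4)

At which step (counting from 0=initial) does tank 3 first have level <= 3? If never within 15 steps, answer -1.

Answer: -1

Derivation:
Step 1: flows [3->0,3->1,3->2,3->4] -> levels [1 9 8 7 7]
Step 2: flows [3->0,1->3,2->3,3=4] -> levels [2 8 7 8 7]
Step 3: flows [3->0,1=3,3->2,3->4] -> levels [3 8 8 5 8]
Step 4: flows [3->0,1->3,2->3,4->3] -> levels [4 7 7 7 7]
Step 5: flows [3->0,1=3,2=3,3=4] -> levels [5 7 7 6 7]
Step 6: flows [3->0,1->3,2->3,4->3] -> levels [6 6 6 8 6]
Step 7: flows [3->0,3->1,3->2,3->4] -> levels [7 7 7 4 7]
Step 8: flows [0->3,1->3,2->3,4->3] -> levels [6 6 6 8 6]
  -> period-2 cycle (repeats step 6); tank 3 never drops to <=3
Tank 3 never reaches <=3 within 15 steps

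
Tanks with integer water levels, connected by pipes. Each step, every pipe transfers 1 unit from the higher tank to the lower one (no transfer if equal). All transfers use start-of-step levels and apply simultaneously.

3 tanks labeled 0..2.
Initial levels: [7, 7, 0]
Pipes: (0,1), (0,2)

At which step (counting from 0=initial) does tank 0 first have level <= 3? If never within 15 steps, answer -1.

Answer: -1

Derivation:
Step 1: flows [0=1,0->2] -> levels [6 7 1]
Step 2: flows [1->0,0->2] -> levels [6 6 2]
Step 3: flows [0=1,0->2] -> levels [5 6 3]
Step 4: flows [1->0,0->2] -> levels [5 5 4]
Step 5: flows [0=1,0->2] -> levels [4 5 5]
Step 6: flows [1->0,2->0] -> levels [6 4 4]
Step 7: flows [0->1,0->2] -> levels [4 5 5]
  -> period-2 cycle (repeats step 5); tank 0 never drops to <=3
Tank 0 never reaches <=3 within 15 steps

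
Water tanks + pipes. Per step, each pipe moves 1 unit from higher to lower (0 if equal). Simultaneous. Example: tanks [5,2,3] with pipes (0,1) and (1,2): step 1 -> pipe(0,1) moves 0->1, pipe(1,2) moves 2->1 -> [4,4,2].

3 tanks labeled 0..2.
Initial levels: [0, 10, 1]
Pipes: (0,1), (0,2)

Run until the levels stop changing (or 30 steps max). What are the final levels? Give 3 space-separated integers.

Step 1: flows [1->0,2->0] -> levels [2 9 0]
Step 2: flows [1->0,0->2] -> levels [2 8 1]
Step 3: flows [1->0,0->2] -> levels [2 7 2]
Step 4: flows [1->0,0=2] -> levels [3 6 2]
Step 5: flows [1->0,0->2] -> levels [3 5 3]
Step 6: flows [1->0,0=2] -> levels [4 4 3]
Step 7: flows [0=1,0->2] -> levels [3 4 4]
Step 8: flows [1->0,2->0] -> levels [5 3 3]
Step 9: flows [0->1,0->2] -> levels [3 4 4]
  -> period-2 cycle: step 9 state = step 7 state; never stabilizes
  -> state at step 30: (30-7) mod 2 = 1, same as step 8 -> [5 3 3]

Answer: 5 3 3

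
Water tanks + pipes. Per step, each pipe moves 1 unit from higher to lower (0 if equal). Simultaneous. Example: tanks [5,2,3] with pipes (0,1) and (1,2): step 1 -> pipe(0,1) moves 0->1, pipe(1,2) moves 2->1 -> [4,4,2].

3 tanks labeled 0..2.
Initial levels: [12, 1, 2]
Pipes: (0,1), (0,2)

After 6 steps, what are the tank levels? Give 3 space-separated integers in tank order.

Step 1: flows [0->1,0->2] -> levels [10 2 3]
Step 2: flows [0->1,0->2] -> levels [8 3 4]
Step 3: flows [0->1,0->2] -> levels [6 4 5]
Step 4: flows [0->1,0->2] -> levels [4 5 6]
Step 5: flows [1->0,2->0] -> levels [6 4 5]
  -> period-2 cycle: step 5 state = step 3 state
  -> state at step 6: (6-3) mod 2 = 1, same as step 4 -> [4 5 6]

Answer: 4 5 6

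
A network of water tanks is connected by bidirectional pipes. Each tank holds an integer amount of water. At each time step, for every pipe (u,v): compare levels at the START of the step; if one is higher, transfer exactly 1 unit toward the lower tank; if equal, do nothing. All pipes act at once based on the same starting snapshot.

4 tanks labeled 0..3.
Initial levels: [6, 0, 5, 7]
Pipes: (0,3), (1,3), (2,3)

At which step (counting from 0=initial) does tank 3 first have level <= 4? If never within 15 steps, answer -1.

Answer: 1

Derivation:
Step 1: flows [3->0,3->1,3->2] -> levels [7 1 6 4]
Tank 3 first reaches <=4 at step 1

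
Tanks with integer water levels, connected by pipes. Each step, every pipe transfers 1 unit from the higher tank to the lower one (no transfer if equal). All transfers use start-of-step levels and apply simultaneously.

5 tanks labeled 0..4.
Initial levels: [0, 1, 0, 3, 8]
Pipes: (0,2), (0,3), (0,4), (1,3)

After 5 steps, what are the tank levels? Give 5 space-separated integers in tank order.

Answer: 4 2 2 1 3

Derivation:
Step 1: flows [0=2,3->0,4->0,3->1] -> levels [2 2 0 1 7]
Step 2: flows [0->2,0->3,4->0,1->3] -> levels [1 1 1 3 6]
Step 3: flows [0=2,3->0,4->0,3->1] -> levels [3 2 1 1 5]
Step 4: flows [0->2,0->3,4->0,1->3] -> levels [2 1 2 3 4]
Step 5: flows [0=2,3->0,4->0,3->1] -> levels [4 2 2 1 3]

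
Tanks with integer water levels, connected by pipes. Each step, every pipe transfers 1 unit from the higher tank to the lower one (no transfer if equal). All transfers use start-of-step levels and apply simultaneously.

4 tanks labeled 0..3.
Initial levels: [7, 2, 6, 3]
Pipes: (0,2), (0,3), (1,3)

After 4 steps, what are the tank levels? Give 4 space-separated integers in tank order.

Step 1: flows [0->2,0->3,3->1] -> levels [5 3 7 3]
Step 2: flows [2->0,0->3,1=3] -> levels [5 3 6 4]
Step 3: flows [2->0,0->3,3->1] -> levels [5 4 5 4]
Step 4: flows [0=2,0->3,1=3] -> levels [4 4 5 5]

Answer: 4 4 5 5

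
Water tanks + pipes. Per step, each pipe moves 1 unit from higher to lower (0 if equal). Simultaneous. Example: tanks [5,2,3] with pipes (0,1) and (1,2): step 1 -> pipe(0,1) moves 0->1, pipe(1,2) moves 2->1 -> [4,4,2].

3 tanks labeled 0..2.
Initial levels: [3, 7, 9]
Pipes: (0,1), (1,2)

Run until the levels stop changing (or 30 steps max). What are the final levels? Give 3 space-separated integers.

Answer: 6 7 6

Derivation:
Step 1: flows [1->0,2->1] -> levels [4 7 8]
Step 2: flows [1->0,2->1] -> levels [5 7 7]
Step 3: flows [1->0,1=2] -> levels [6 6 7]
Step 4: flows [0=1,2->1] -> levels [6 7 6]
Step 5: flows [1->0,1->2] -> levels [7 5 7]
Step 6: flows [0->1,2->1] -> levels [6 7 6]
  -> period-2 cycle: step 6 state = step 4 state; never stabilizes
  -> state at step 30: (30-4) mod 2 = 0, same as step 4 -> [6 7 6]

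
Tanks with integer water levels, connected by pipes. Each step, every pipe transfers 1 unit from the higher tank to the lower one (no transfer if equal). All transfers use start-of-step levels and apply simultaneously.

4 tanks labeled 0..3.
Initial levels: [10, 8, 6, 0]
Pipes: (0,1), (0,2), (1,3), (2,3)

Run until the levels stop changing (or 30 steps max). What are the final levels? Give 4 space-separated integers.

Step 1: flows [0->1,0->2,1->3,2->3] -> levels [8 8 6 2]
Step 2: flows [0=1,0->2,1->3,2->3] -> levels [7 7 6 4]
Step 3: flows [0=1,0->2,1->3,2->3] -> levels [6 6 6 6]
Step 4: flows [0=1,0=2,1=3,2=3] -> levels [6 6 6 6]
  -> stable (no change)

Answer: 6 6 6 6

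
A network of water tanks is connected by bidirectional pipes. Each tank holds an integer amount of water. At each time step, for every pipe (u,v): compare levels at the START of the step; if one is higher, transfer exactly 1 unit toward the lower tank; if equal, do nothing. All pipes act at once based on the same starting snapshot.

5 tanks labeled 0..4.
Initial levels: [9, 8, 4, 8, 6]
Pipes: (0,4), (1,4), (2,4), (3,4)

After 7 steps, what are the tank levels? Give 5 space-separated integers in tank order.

Step 1: flows [0->4,1->4,4->2,3->4] -> levels [8 7 5 7 8]
Step 2: flows [0=4,4->1,4->2,4->3] -> levels [8 8 6 8 5]
Step 3: flows [0->4,1->4,2->4,3->4] -> levels [7 7 5 7 9]
Step 4: flows [4->0,4->1,4->2,4->3] -> levels [8 8 6 8 5]
  -> period-2 cycle: step 4 state = step 2 state
  -> state at step 7: (7-2) mod 2 = 1, same as step 3 -> [7 7 5 7 9]

Answer: 7 7 5 7 9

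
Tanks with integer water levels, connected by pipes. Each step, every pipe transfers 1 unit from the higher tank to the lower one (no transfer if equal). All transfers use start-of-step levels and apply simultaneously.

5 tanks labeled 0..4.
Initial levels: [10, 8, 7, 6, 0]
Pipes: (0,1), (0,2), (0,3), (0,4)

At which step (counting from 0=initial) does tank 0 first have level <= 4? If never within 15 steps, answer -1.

Step 1: flows [0->1,0->2,0->3,0->4] -> levels [6 9 8 7 1]
Step 2: flows [1->0,2->0,3->0,0->4] -> levels [8 8 7 6 2]
Step 3: flows [0=1,0->2,0->3,0->4] -> levels [5 8 8 7 3]
Step 4: flows [1->0,2->0,3->0,0->4] -> levels [7 7 7 6 4]
Step 5: flows [0=1,0=2,0->3,0->4] -> levels [5 7 7 7 5]
Step 6: flows [1->0,2->0,3->0,0=4] -> levels [8 6 6 6 5]
Step 7: flows [0->1,0->2,0->3,0->4] -> levels [4 7 7 7 6]
Tank 0 first reaches <=4 at step 7

Answer: 7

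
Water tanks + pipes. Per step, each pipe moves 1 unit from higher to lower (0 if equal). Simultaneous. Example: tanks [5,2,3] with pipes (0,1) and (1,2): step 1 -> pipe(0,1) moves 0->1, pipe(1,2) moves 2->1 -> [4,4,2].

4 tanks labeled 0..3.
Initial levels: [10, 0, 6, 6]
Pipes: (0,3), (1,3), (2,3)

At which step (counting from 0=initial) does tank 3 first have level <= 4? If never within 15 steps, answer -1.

Step 1: flows [0->3,3->1,2=3] -> levels [9 1 6 6]
Step 2: flows [0->3,3->1,2=3] -> levels [8 2 6 6]
Step 3: flows [0->3,3->1,2=3] -> levels [7 3 6 6]
Step 4: flows [0->3,3->1,2=3] -> levels [6 4 6 6]
Step 5: flows [0=3,3->1,2=3] -> levels [6 5 6 5]
Step 6: flows [0->3,1=3,2->3] -> levels [5 5 5 7]
Step 7: flows [3->0,3->1,3->2] -> levels [6 6 6 4]
Tank 3 first reaches <=4 at step 7

Answer: 7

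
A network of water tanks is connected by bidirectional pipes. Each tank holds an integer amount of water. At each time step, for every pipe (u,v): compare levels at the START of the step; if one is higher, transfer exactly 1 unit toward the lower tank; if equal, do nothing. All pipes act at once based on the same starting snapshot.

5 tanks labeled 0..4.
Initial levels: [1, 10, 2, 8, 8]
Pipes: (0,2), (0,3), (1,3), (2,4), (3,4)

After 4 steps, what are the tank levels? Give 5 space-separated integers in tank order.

Step 1: flows [2->0,3->0,1->3,4->2,3=4] -> levels [3 9 2 8 7]
Step 2: flows [0->2,3->0,1->3,4->2,3->4] -> levels [3 8 4 7 7]
Step 3: flows [2->0,3->0,1->3,4->2,3=4] -> levels [5 7 4 7 6]
Step 4: flows [0->2,3->0,1=3,4->2,3->4] -> levels [5 7 6 5 6]

Answer: 5 7 6 5 6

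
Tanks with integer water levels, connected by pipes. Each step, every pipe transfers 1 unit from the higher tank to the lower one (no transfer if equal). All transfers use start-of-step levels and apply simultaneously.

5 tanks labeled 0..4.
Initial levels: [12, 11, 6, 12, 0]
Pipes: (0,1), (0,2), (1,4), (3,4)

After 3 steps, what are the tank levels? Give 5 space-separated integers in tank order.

Step 1: flows [0->1,0->2,1->4,3->4] -> levels [10 11 7 11 2]
Step 2: flows [1->0,0->2,1->4,3->4] -> levels [10 9 8 10 4]
Step 3: flows [0->1,0->2,1->4,3->4] -> levels [8 9 9 9 6]

Answer: 8 9 9 9 6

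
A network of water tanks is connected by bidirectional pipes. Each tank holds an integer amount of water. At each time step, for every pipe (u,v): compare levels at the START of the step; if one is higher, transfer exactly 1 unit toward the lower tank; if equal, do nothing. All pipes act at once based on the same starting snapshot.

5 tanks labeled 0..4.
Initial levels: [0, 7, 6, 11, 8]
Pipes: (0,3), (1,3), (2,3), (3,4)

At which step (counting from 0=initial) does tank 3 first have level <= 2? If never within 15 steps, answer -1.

Step 1: flows [3->0,3->1,3->2,3->4] -> levels [1 8 7 7 9]
Step 2: flows [3->0,1->3,2=3,4->3] -> levels [2 7 7 8 8]
Step 3: flows [3->0,3->1,3->2,3=4] -> levels [3 8 8 5 8]
Step 4: flows [3->0,1->3,2->3,4->3] -> levels [4 7 7 7 7]
Step 5: flows [3->0,1=3,2=3,3=4] -> levels [5 7 7 6 7]
Step 6: flows [3->0,1->3,2->3,4->3] -> levels [6 6 6 8 6]
Step 7: flows [3->0,3->1,3->2,3->4] -> levels [7 7 7 4 7]
Step 8: flows [0->3,1->3,2->3,4->3] -> levels [6 6 6 8 6]
  -> period-2 cycle (repeats step 6); tank 3 never drops to <=2
Tank 3 never reaches <=2 within 15 steps

Answer: -1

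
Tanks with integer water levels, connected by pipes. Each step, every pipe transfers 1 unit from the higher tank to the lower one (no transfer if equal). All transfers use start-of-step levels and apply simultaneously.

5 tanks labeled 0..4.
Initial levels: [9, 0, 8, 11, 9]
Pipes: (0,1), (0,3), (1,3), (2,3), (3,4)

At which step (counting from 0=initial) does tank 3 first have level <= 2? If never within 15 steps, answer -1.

Step 1: flows [0->1,3->0,3->1,3->2,3->4] -> levels [9 2 9 7 10]
Step 2: flows [0->1,0->3,3->1,2->3,4->3] -> levels [7 4 8 9 9]
Step 3: flows [0->1,3->0,3->1,3->2,3=4] -> levels [7 6 9 6 9]
Step 4: flows [0->1,0->3,1=3,2->3,4->3] -> levels [5 7 8 9 8]
Step 5: flows [1->0,3->0,3->1,3->2,3->4] -> levels [7 7 9 5 9]
Step 6: flows [0=1,0->3,1->3,2->3,4->3] -> levels [6 6 8 9 8]
Step 7: flows [0=1,3->0,3->1,3->2,3->4] -> levels [7 7 9 5 9]
  -> period-2 cycle (repeats step 5); tank 3 never drops to <=2
Tank 3 never reaches <=2 within 15 steps

Answer: -1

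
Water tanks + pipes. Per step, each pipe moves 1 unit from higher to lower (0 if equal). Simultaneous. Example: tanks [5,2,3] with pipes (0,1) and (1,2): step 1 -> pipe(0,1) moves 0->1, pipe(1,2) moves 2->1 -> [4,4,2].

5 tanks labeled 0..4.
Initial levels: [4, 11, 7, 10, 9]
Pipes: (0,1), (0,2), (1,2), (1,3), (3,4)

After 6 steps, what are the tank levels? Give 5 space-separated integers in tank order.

Answer: 8 7 8 10 8

Derivation:
Step 1: flows [1->0,2->0,1->2,1->3,3->4] -> levels [6 8 7 10 10]
Step 2: flows [1->0,2->0,1->2,3->1,3=4] -> levels [8 7 7 9 10]
Step 3: flows [0->1,0->2,1=2,3->1,4->3] -> levels [6 9 8 9 9]
Step 4: flows [1->0,2->0,1->2,1=3,3=4] -> levels [8 7 8 9 9]
Step 5: flows [0->1,0=2,2->1,3->1,3=4] -> levels [7 10 7 8 9]
Step 6: flows [1->0,0=2,1->2,1->3,4->3] -> levels [8 7 8 10 8]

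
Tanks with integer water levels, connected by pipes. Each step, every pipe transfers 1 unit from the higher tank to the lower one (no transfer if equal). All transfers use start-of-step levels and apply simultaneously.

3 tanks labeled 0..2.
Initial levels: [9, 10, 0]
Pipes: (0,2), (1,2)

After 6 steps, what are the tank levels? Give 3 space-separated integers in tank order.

Step 1: flows [0->2,1->2] -> levels [8 9 2]
Step 2: flows [0->2,1->2] -> levels [7 8 4]
Step 3: flows [0->2,1->2] -> levels [6 7 6]
Step 4: flows [0=2,1->2] -> levels [6 6 7]
Step 5: flows [2->0,2->1] -> levels [7 7 5]
Step 6: flows [0->2,1->2] -> levels [6 6 7]

Answer: 6 6 7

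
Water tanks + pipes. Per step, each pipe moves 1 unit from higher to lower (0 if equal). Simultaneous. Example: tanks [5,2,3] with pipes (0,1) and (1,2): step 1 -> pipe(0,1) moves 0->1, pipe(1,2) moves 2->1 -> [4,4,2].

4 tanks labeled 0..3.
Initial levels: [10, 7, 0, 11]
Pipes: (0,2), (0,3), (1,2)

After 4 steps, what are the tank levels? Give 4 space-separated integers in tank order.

Step 1: flows [0->2,3->0,1->2] -> levels [10 6 2 10]
Step 2: flows [0->2,0=3,1->2] -> levels [9 5 4 10]
Step 3: flows [0->2,3->0,1->2] -> levels [9 4 6 9]
Step 4: flows [0->2,0=3,2->1] -> levels [8 5 6 9]

Answer: 8 5 6 9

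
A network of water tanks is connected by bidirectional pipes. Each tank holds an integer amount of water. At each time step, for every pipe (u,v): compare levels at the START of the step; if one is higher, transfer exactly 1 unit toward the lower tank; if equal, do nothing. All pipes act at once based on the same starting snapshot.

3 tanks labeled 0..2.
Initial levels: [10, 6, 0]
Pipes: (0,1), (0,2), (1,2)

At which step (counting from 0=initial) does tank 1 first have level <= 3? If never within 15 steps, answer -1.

Answer: -1

Derivation:
Step 1: flows [0->1,0->2,1->2] -> levels [8 6 2]
Step 2: flows [0->1,0->2,1->2] -> levels [6 6 4]
Step 3: flows [0=1,0->2,1->2] -> levels [5 5 6]
Step 4: flows [0=1,2->0,2->1] -> levels [6 6 4]
  -> period-2 cycle (repeats step 2); tank 1 never drops to <=3
Tank 1 never reaches <=3 within 15 steps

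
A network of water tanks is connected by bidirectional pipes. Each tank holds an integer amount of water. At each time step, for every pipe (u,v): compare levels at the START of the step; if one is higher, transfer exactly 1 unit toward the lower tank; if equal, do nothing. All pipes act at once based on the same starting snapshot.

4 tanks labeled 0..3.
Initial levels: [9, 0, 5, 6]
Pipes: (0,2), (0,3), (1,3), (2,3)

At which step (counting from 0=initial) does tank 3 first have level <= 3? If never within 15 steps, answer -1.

Answer: 5

Derivation:
Step 1: flows [0->2,0->3,3->1,3->2] -> levels [7 1 7 5]
Step 2: flows [0=2,0->3,3->1,2->3] -> levels [6 2 6 6]
Step 3: flows [0=2,0=3,3->1,2=3] -> levels [6 3 6 5]
Step 4: flows [0=2,0->3,3->1,2->3] -> levels [5 4 5 6]
Step 5: flows [0=2,3->0,3->1,3->2] -> levels [6 5 6 3]
Tank 3 first reaches <=3 at step 5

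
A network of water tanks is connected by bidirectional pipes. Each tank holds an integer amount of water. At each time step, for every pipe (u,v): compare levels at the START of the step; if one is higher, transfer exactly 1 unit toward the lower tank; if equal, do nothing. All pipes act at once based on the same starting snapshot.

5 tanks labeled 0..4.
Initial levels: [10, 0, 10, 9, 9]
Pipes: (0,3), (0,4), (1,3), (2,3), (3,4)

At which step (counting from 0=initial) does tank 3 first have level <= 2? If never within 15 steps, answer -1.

Step 1: flows [0->3,0->4,3->1,2->3,3=4] -> levels [8 1 9 10 10]
Step 2: flows [3->0,4->0,3->1,3->2,3=4] -> levels [10 2 10 7 9]
Step 3: flows [0->3,0->4,3->1,2->3,4->3] -> levels [8 3 9 9 9]
Step 4: flows [3->0,4->0,3->1,2=3,3=4] -> levels [10 4 9 7 8]
Step 5: flows [0->3,0->4,3->1,2->3,4->3] -> levels [8 5 8 9 8]
Step 6: flows [3->0,0=4,3->1,3->2,3->4] -> levels [9 6 9 5 9]
Step 7: flows [0->3,0=4,1->3,2->3,4->3] -> levels [8 5 8 9 8]
  -> period-2 cycle (repeats step 5); tank 3 never drops to <=2
Tank 3 never reaches <=2 within 15 steps

Answer: -1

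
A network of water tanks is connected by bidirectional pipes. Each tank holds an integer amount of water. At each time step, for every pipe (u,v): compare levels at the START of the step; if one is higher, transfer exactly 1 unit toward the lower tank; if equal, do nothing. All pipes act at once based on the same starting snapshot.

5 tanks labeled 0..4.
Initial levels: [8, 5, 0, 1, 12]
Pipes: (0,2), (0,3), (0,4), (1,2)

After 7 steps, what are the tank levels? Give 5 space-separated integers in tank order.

Step 1: flows [0->2,0->3,4->0,1->2] -> levels [7 4 2 2 11]
Step 2: flows [0->2,0->3,4->0,1->2] -> levels [6 3 4 3 10]
Step 3: flows [0->2,0->3,4->0,2->1] -> levels [5 4 4 4 9]
Step 4: flows [0->2,0->3,4->0,1=2] -> levels [4 4 5 5 8]
Step 5: flows [2->0,3->0,4->0,2->1] -> levels [7 5 3 4 7]
Step 6: flows [0->2,0->3,0=4,1->2] -> levels [5 4 5 5 7]
Step 7: flows [0=2,0=3,4->0,2->1] -> levels [6 5 4 5 6]

Answer: 6 5 4 5 6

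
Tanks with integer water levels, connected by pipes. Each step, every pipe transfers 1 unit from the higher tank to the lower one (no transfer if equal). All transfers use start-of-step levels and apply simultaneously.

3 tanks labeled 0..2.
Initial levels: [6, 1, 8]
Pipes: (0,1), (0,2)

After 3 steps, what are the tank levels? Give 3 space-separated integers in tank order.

Step 1: flows [0->1,2->0] -> levels [6 2 7]
Step 2: flows [0->1,2->0] -> levels [6 3 6]
Step 3: flows [0->1,0=2] -> levels [5 4 6]

Answer: 5 4 6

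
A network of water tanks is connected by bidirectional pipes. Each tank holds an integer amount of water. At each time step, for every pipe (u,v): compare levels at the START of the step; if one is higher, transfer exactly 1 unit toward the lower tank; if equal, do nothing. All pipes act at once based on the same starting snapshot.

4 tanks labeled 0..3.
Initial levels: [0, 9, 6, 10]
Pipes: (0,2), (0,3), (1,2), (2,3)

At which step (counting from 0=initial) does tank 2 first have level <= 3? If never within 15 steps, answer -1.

Step 1: flows [2->0,3->0,1->2,3->2] -> levels [2 8 7 8]
Step 2: flows [2->0,3->0,1->2,3->2] -> levels [4 7 8 6]
Step 3: flows [2->0,3->0,2->1,2->3] -> levels [6 8 5 6]
Step 4: flows [0->2,0=3,1->2,3->2] -> levels [5 7 8 5]
Step 5: flows [2->0,0=3,2->1,2->3] -> levels [6 8 5 6]
  -> period-2 cycle (repeats step 3); tank 2 never drops to <=3
Tank 2 never reaches <=3 within 15 steps

Answer: -1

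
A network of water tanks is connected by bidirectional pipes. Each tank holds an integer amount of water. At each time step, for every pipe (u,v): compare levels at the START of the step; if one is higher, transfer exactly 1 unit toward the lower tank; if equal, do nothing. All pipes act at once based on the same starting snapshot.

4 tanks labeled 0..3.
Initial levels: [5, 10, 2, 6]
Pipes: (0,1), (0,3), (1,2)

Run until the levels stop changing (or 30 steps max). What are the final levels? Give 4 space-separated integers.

Step 1: flows [1->0,3->0,1->2] -> levels [7 8 3 5]
Step 2: flows [1->0,0->3,1->2] -> levels [7 6 4 6]
Step 3: flows [0->1,0->3,1->2] -> levels [5 6 5 7]
Step 4: flows [1->0,3->0,1->2] -> levels [7 4 6 6]
Step 5: flows [0->1,0->3,2->1] -> levels [5 6 5 7]
  -> period-2 cycle: step 5 state = step 3 state; never stabilizes
  -> state at step 30: (30-3) mod 2 = 1, same as step 4 -> [7 4 6 6]

Answer: 7 4 6 6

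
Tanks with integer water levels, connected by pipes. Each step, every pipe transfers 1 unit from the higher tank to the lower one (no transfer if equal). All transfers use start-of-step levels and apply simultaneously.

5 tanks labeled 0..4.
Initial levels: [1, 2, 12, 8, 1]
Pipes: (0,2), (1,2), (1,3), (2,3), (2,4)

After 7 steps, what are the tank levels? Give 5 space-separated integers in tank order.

Answer: 4 5 7 4 4

Derivation:
Step 1: flows [2->0,2->1,3->1,2->3,2->4] -> levels [2 4 8 8 2]
Step 2: flows [2->0,2->1,3->1,2=3,2->4] -> levels [3 6 5 7 3]
Step 3: flows [2->0,1->2,3->1,3->2,2->4] -> levels [4 6 5 5 4]
Step 4: flows [2->0,1->2,1->3,2=3,2->4] -> levels [5 4 4 6 5]
Step 5: flows [0->2,1=2,3->1,3->2,4->2] -> levels [4 5 7 4 4]
Step 6: flows [2->0,2->1,1->3,2->3,2->4] -> levels [5 5 3 6 5]
Step 7: flows [0->2,1->2,3->1,3->2,4->2] -> levels [4 5 7 4 4]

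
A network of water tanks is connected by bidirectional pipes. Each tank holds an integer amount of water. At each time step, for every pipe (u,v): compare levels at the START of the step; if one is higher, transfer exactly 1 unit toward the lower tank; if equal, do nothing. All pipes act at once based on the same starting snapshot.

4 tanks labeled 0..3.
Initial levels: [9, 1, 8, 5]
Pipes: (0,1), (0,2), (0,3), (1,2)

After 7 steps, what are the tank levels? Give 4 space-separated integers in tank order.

Answer: 4 7 6 6

Derivation:
Step 1: flows [0->1,0->2,0->3,2->1] -> levels [6 3 8 6]
Step 2: flows [0->1,2->0,0=3,2->1] -> levels [6 5 6 6]
Step 3: flows [0->1,0=2,0=3,2->1] -> levels [5 7 5 6]
Step 4: flows [1->0,0=2,3->0,1->2] -> levels [7 5 6 5]
Step 5: flows [0->1,0->2,0->3,2->1] -> levels [4 7 6 6]
Step 6: flows [1->0,2->0,3->0,1->2] -> levels [7 5 6 5]
  -> period-2 cycle: step 6 state = step 4 state
  -> state at step 7: (7-4) mod 2 = 1, same as step 5 -> [4 7 6 6]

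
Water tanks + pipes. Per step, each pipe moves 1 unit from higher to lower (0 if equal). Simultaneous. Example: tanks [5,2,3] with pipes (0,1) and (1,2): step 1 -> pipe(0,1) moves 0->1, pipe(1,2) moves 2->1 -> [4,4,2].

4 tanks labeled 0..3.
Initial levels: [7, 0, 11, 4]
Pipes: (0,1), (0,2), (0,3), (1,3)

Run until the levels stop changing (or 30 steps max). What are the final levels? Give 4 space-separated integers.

Answer: 7 5 5 5

Derivation:
Step 1: flows [0->1,2->0,0->3,3->1] -> levels [6 2 10 4]
Step 2: flows [0->1,2->0,0->3,3->1] -> levels [5 4 9 4]
Step 3: flows [0->1,2->0,0->3,1=3] -> levels [4 5 8 5]
Step 4: flows [1->0,2->0,3->0,1=3] -> levels [7 4 7 4]
Step 5: flows [0->1,0=2,0->3,1=3] -> levels [5 5 7 5]
Step 6: flows [0=1,2->0,0=3,1=3] -> levels [6 5 6 5]
Step 7: flows [0->1,0=2,0->3,1=3] -> levels [4 6 6 6]
Step 8: flows [1->0,2->0,3->0,1=3] -> levels [7 5 5 5]
Step 9: flows [0->1,0->2,0->3,1=3] -> levels [4 6 6 6]
  -> period-2 cycle: step 9 state = step 7 state; never stabilizes
  -> state at step 30: (30-7) mod 2 = 1, same as step 8 -> [7 5 5 5]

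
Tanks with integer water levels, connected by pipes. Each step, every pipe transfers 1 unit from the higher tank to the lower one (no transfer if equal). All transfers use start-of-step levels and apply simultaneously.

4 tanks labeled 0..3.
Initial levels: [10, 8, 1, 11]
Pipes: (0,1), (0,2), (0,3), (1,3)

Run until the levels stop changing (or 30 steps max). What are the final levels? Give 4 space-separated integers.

Answer: 6 8 8 8

Derivation:
Step 1: flows [0->1,0->2,3->0,3->1] -> levels [9 10 2 9]
Step 2: flows [1->0,0->2,0=3,1->3] -> levels [9 8 3 10]
Step 3: flows [0->1,0->2,3->0,3->1] -> levels [8 10 4 8]
Step 4: flows [1->0,0->2,0=3,1->3] -> levels [8 8 5 9]
Step 5: flows [0=1,0->2,3->0,3->1] -> levels [8 9 6 7]
Step 6: flows [1->0,0->2,0->3,1->3] -> levels [7 7 7 9]
Step 7: flows [0=1,0=2,3->0,3->1] -> levels [8 8 7 7]
Step 8: flows [0=1,0->2,0->3,1->3] -> levels [6 7 8 9]
Step 9: flows [1->0,2->0,3->0,3->1] -> levels [9 7 7 7]
Step 10: flows [0->1,0->2,0->3,1=3] -> levels [6 8 8 8]
Step 11: flows [1->0,2->0,3->0,1=3] -> levels [9 7 7 7]
  -> period-2 cycle: step 11 state = step 9 state; never stabilizes
  -> state at step 30: (30-9) mod 2 = 1, same as step 10 -> [6 8 8 8]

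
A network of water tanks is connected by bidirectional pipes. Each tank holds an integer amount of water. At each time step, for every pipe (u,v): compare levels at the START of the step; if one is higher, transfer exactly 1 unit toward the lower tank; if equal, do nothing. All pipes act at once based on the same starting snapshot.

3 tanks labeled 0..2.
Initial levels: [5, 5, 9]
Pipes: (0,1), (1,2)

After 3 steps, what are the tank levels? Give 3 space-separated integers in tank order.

Answer: 6 7 6

Derivation:
Step 1: flows [0=1,2->1] -> levels [5 6 8]
Step 2: flows [1->0,2->1] -> levels [6 6 7]
Step 3: flows [0=1,2->1] -> levels [6 7 6]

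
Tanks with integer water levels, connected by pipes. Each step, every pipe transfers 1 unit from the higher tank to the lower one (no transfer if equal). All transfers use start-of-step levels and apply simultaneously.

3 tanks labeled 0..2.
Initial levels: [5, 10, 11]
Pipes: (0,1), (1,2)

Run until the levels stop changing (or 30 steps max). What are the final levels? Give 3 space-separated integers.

Answer: 9 8 9

Derivation:
Step 1: flows [1->0,2->1] -> levels [6 10 10]
Step 2: flows [1->0,1=2] -> levels [7 9 10]
Step 3: flows [1->0,2->1] -> levels [8 9 9]
Step 4: flows [1->0,1=2] -> levels [9 8 9]
Step 5: flows [0->1,2->1] -> levels [8 10 8]
Step 6: flows [1->0,1->2] -> levels [9 8 9]
  -> period-2 cycle: step 6 state = step 4 state; never stabilizes
  -> state at step 30: (30-4) mod 2 = 0, same as step 4 -> [9 8 9]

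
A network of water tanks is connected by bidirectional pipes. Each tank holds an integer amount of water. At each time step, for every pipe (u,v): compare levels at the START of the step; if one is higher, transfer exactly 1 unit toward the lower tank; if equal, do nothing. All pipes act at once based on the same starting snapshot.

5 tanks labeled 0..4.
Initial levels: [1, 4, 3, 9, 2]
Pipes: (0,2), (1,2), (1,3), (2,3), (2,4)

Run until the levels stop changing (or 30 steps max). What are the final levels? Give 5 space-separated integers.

Answer: 3 3 6 4 3

Derivation:
Step 1: flows [2->0,1->2,3->1,3->2,2->4] -> levels [2 4 3 7 3]
Step 2: flows [2->0,1->2,3->1,3->2,2=4] -> levels [3 4 4 5 3]
Step 3: flows [2->0,1=2,3->1,3->2,2->4] -> levels [4 5 3 3 4]
Step 4: flows [0->2,1->2,1->3,2=3,4->2] -> levels [3 3 6 4 3]
Step 5: flows [2->0,2->1,3->1,2->3,2->4] -> levels [4 5 2 4 4]
Step 6: flows [0->2,1->2,1->3,3->2,4->2] -> levels [3 3 6 4 3]
  -> period-2 cycle: step 6 state = step 4 state; never stabilizes
  -> state at step 30: (30-4) mod 2 = 0, same as step 4 -> [3 3 6 4 3]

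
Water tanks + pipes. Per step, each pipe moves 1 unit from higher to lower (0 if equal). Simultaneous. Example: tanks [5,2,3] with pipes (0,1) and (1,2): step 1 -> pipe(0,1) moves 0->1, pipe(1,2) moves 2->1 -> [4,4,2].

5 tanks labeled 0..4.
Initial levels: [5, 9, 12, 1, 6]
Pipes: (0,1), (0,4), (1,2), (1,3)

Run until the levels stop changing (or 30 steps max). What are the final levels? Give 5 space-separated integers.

Answer: 8 5 7 7 6

Derivation:
Step 1: flows [1->0,4->0,2->1,1->3] -> levels [7 8 11 2 5]
Step 2: flows [1->0,0->4,2->1,1->3] -> levels [7 7 10 3 6]
Step 3: flows [0=1,0->4,2->1,1->3] -> levels [6 7 9 4 7]
Step 4: flows [1->0,4->0,2->1,1->3] -> levels [8 6 8 5 6]
Step 5: flows [0->1,0->4,2->1,1->3] -> levels [6 7 7 6 7]
Step 6: flows [1->0,4->0,1=2,1->3] -> levels [8 5 7 7 6]
Step 7: flows [0->1,0->4,2->1,3->1] -> levels [6 8 6 6 7]
Step 8: flows [1->0,4->0,1->2,1->3] -> levels [8 5 7 7 6]
  -> period-2 cycle: step 8 state = step 6 state; never stabilizes
  -> state at step 30: (30-6) mod 2 = 0, same as step 6 -> [8 5 7 7 6]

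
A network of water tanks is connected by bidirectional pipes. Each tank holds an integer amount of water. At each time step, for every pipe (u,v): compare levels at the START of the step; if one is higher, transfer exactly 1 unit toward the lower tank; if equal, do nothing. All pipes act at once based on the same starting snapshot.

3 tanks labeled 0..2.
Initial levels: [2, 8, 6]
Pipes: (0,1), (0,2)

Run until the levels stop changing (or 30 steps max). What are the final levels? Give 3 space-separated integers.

Step 1: flows [1->0,2->0] -> levels [4 7 5]
Step 2: flows [1->0,2->0] -> levels [6 6 4]
Step 3: flows [0=1,0->2] -> levels [5 6 5]
Step 4: flows [1->0,0=2] -> levels [6 5 5]
Step 5: flows [0->1,0->2] -> levels [4 6 6]
Step 6: flows [1->0,2->0] -> levels [6 5 5]
  -> period-2 cycle: step 6 state = step 4 state; never stabilizes
  -> state at step 30: (30-4) mod 2 = 0, same as step 4 -> [6 5 5]

Answer: 6 5 5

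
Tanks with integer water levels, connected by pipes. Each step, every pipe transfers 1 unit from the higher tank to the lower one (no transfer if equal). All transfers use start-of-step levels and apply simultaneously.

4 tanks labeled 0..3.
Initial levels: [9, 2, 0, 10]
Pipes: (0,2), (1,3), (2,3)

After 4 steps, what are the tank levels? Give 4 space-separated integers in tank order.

Step 1: flows [0->2,3->1,3->2] -> levels [8 3 2 8]
Step 2: flows [0->2,3->1,3->2] -> levels [7 4 4 6]
Step 3: flows [0->2,3->1,3->2] -> levels [6 5 6 4]
Step 4: flows [0=2,1->3,2->3] -> levels [6 4 5 6]

Answer: 6 4 5 6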